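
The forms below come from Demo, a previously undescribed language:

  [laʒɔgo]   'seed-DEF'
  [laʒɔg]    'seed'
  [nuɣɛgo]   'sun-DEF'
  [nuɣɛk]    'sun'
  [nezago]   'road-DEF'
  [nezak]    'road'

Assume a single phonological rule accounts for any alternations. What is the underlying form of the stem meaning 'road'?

/nezak/

The root 'road' surfaces as [nezago] and [nezak], with a stem-final [g] ~ [k] alternation.
The stem 'seed' ([laʒɔgo], [laʒɔg]) shows [g] unchanged in both environments, so [g] cannot be basic with [k] derived in isolation.
The underlying segment must be /k/; voiceless stops become voiced between vowels, yielding [g] there.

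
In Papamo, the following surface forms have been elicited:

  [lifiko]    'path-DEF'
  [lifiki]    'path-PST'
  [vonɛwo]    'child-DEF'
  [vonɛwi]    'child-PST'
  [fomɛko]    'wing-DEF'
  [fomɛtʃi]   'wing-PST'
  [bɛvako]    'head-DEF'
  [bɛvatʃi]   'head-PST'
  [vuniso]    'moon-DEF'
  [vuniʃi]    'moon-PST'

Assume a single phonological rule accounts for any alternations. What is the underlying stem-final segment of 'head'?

/tʃ/

The root 'head' surfaces as [bɛvako] and [bɛvatʃi], with a stem-final [k] ~ [tʃ] alternation.
Compare 'path', with invariant [k] in [lifiko] and [lifiki]: an analysis with underlying /k/ and a rule producing [tʃ] before the PST suffix would wrongly predict alternation here too.
So /tʃ/ is underlying, and a rule of depalatalization — palato-alveolar /tʃ/ and /ʃ/ become [k] and [s] when no front vowel follows — gives [k].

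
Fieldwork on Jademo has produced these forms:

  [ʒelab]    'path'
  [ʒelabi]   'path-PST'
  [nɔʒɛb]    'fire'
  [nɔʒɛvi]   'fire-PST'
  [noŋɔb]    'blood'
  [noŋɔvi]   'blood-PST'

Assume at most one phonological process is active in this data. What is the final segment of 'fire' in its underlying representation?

/v/

The root 'fire' surfaces as [nɔʒɛvi] and [nɔʒɛb], with a stem-final [v] ~ [b] alternation.
If /b/ were underlying and a rule turned it into [v] before the PST suffix, 'path' would also alternate; but it has [b] in both [ʒelabi] and [ʒelab].
So /v/ is underlying, and a rule of word-final hardening — voiced fricatives become stops word-finally — gives [b].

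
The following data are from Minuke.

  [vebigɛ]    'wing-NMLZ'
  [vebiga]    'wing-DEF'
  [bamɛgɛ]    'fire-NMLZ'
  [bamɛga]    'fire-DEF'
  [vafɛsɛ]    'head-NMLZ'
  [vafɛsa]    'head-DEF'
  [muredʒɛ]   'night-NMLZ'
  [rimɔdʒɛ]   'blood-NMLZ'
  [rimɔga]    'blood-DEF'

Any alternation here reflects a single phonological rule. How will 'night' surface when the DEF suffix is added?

[murega]

In [rimɔdʒɛ] and [rimɔga] the final segment of 'blood' alternates: [dʒ] ~ [g].
But 'wing' keeps [g] in both environments ([vebigɛ], [vebiga]), so there is no rule changing /g/ to [dʒ] before the NMLZ suffix.
So /dʒ/ is underlying, and a rule of depalatalization — palato-alveolar /dʒ/ becomes [g] when no front vowel follows — gives [g].
From [muredʒɛ] the stem 'night' is /muredʒ/; when no front vowel follows this yields [murega].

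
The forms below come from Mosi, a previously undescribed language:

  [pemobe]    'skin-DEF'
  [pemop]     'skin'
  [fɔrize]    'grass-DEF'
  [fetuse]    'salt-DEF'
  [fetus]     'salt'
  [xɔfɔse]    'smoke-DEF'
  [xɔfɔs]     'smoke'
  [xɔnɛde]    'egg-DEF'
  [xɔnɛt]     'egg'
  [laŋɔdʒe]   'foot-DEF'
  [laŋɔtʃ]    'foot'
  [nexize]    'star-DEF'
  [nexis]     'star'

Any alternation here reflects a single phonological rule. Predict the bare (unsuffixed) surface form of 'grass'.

[fɔris]

The stem for 'star' ends in [z] in [nexize] but [s] in [nexis].
But 'smoke' keeps [s] in both environments ([xɔfɔse], [xɔfɔs]), so there is no rule changing /s/ to [z] before the DEF suffix.
Therefore /z/ is basic and [s] is derived by word-final obstruent devoicing (voiced obstruents become voiceless word-finally).
The one attested form of 'grass', [fɔrize], shows underlying /fɔriz/. Applying the same rule word-finally gives [fɔris].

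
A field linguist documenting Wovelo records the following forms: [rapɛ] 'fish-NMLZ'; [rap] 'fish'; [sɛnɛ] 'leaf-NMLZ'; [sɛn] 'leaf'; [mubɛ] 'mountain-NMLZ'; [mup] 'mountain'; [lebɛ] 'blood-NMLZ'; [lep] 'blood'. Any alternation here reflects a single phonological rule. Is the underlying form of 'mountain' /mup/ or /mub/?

/mub/

In [mubɛ] and [mup] the final segment of 'mountain' alternates: [b] ~ [p].
But 'fish' keeps [p] in both environments ([rapɛ], [rap]), so there is no rule changing /p/ to [b] before the NMLZ suffix.
The alternation reflects word-final obstruent devoicing: voiced obstruents become voiceless word-finally. /b/ is underlying.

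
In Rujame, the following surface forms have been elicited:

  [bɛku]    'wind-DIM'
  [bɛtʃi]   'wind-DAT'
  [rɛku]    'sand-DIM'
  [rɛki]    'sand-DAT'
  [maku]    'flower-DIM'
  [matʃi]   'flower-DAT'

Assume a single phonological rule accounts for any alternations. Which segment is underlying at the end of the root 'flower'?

The stem for 'flower' ends in [k] in [maku] but [tʃ] in [matʃi].
Compare 'sand', with invariant [k] in [rɛku] and [rɛki]: an analysis with underlying /k/ and a rule producing [tʃ] before the DAT suffix would wrongly predict alternation here too.
The alternation reflects depalatalization: palato-alveolar /tʃ/ becomes [k] when no front vowel follows. /tʃ/ is underlying.

/tʃ/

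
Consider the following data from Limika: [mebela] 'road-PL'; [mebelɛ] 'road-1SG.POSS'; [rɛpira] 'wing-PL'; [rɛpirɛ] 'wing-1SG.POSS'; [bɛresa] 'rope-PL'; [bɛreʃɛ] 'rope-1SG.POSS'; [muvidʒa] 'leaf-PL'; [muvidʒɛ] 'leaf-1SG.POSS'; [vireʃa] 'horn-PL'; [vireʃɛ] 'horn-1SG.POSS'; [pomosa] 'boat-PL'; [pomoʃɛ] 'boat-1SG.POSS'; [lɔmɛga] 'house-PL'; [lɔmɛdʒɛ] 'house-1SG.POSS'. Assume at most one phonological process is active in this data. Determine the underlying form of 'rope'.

/bɛres/

'rope' shows [s] ~ [ʃ] at the end of the stem ([bɛresa] vs [bɛreʃɛ]).
But 'horn' keeps [ʃ] in both environments ([vireʃa], [vireʃɛ]), so there is no rule changing /ʃ/ to [s] before the PL suffix.
The underlying segment must be /s/; /g/ and /s/ become palato-alveolar [dʒ] and [ʃ] before a front vowel, yielding [ʃ] there.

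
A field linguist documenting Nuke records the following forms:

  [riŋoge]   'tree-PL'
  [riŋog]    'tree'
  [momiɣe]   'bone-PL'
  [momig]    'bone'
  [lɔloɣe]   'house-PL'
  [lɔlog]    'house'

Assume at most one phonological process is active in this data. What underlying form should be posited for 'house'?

/lɔloɣ/

'house' shows [ɣ] ~ [g] at the end of the stem ([lɔloɣe] vs [lɔlog]).
Compare 'tree', with invariant [g] in [riŋoge] and [riŋog]: an analysis with underlying /g/ and a rule producing [ɣ] before the PL suffix would wrongly predict alternation here too.
So /ɣ/ is underlying, and a rule of word-final hardening — voiced fricatives become stops word-finally — gives [g].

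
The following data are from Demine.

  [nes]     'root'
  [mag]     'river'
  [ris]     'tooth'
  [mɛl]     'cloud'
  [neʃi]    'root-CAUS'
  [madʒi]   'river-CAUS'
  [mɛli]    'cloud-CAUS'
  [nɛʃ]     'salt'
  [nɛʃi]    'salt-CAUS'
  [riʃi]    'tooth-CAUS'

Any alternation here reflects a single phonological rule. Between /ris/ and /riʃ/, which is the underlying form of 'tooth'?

/ris/

'tooth' shows [s] ~ [ʃ] at the end of the stem ([ris] vs [riʃi]).
The stem 'salt' ([nɛʃ], [nɛʃi]) shows [ʃ] unchanged in both environments, so [ʃ] cannot be basic with [s] derived in isolation.
The alternation reflects palatalization before a front vowel: /g/ and /s/ become palato-alveolar [dʒ] and [ʃ] before a front vowel. /s/ is underlying.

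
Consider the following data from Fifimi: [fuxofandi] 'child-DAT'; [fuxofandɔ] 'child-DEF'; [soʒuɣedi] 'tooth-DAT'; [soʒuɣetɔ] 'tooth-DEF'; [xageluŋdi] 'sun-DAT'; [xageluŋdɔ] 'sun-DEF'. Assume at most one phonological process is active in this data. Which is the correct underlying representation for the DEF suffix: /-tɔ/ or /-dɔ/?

/-tɔ/

The DEF suffix surfaces as [-dɔ] and [-tɔ], depending on the final segment of the stem.
The DAT suffix, which begins with [d], is invariant after every stem; so [d] is not altered by any rule here.
The DEF suffix is therefore /-tɔ/ underlyingly, with post-nasal voicing: voiceless stops become voiced after a nasal.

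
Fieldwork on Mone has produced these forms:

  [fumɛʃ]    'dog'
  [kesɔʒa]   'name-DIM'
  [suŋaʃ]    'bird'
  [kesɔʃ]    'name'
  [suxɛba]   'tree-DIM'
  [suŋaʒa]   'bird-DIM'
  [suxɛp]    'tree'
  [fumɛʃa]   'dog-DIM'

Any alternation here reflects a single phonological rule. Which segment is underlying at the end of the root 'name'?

/ʒ/

'name' shows [ʃ] ~ [ʒ] at the end of the stem ([kesɔʃ] vs [kesɔʒa]).
But 'dog' keeps [ʃ] in both environments ([fumɛʃ], [fumɛʃa]), so there is no rule changing /ʃ/ to [ʒ] before the DIM suffix.
The underlying segment must be /ʒ/; voiced obstruents become voiceless word-finally, yielding [ʃ] there.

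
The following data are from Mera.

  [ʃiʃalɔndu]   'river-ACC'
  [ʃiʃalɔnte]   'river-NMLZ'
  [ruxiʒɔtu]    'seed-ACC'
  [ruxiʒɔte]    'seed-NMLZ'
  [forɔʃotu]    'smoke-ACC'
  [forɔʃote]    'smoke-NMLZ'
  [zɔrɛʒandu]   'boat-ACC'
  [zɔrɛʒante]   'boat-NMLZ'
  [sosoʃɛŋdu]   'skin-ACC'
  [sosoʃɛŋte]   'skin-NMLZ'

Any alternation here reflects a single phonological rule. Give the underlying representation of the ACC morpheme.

/-du/

The ACC suffix surfaces as [-du] and [-tu], depending on the final segment of the stem.
The NMLZ suffix, which begins with [t], is invariant after every stem; so [t] is not altered by any rule here.
So the underlying form is /-du/, and voiced stops become voiceless after a vowel.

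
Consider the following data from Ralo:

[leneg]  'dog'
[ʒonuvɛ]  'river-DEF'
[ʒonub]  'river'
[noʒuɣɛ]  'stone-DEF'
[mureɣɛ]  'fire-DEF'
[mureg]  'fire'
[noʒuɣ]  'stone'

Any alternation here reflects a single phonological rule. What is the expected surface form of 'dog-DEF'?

[leneɣɛ]

In [mureg] and [mureɣɛ] the final segment of 'fire' alternates: [g] ~ [ɣ].
The stem 'stone' ([noʒuɣ], [noʒuɣɛ]) shows [ɣ] unchanged in both environments, so [ɣ] cannot be basic with [g] derived in isolation.
So /g/ is underlying, and a rule of intervocalic spirantization — voiced stops become fricatives between vowels — gives [ɣ].
The one attested form of 'dog', [leneg], shows underlying /leneg/. Applying the same rule between vowels gives [leneɣɛ].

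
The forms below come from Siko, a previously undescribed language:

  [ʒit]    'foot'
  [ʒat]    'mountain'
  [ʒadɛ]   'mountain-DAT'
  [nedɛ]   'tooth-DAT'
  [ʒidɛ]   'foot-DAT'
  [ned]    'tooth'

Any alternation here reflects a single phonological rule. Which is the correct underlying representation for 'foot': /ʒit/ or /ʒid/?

The root 'foot' surfaces as [ʒit] and [ʒidɛ], with a stem-final [t] ~ [d] alternation.
If /d/ were underlying and a rule turned it into [t] in isolation, 'tooth' would also alternate; but it has [d] in both [ned] and [nedɛ].
The underlying segment must be /t/; voiceless stops become voiced between vowels, yielding [d] there.

/ʒit/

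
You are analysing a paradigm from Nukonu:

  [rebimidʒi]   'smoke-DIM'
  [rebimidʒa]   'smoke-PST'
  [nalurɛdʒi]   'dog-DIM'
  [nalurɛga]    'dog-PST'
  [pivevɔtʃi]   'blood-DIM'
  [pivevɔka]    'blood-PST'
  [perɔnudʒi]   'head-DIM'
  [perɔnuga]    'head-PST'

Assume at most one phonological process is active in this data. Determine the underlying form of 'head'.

In [perɔnudʒi] and [perɔnuga] the final segment of 'head' alternates: [dʒ] ~ [g].
The stem 'smoke' ([rebimidʒi], [rebimidʒa]) shows [dʒ] unchanged in both environments, so [dʒ] cannot be basic with [g] derived before the PST suffix.
Therefore /g/ is basic and [dʒ] is derived by palatalization before a front vowel (/k/ and /g/ become palato-alveolar [tʃ] and [dʒ] before a front vowel).
So 'head' = /perɔnug/.

/perɔnug/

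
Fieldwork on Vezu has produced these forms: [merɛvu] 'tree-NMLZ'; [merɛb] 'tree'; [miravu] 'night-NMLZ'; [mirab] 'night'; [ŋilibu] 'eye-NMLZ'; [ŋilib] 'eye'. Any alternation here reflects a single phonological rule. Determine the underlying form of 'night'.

/mirav/

In [miravu] and [mirab] the final segment of 'night' alternates: [v] ~ [b].
But 'eye' keeps [b] in both environments ([ŋilibu], [ŋilib]), so there is no rule changing /b/ to [v] before the NMLZ suffix.
The alternation reflects word-final hardening: voiced fricatives become stops word-finally. /v/ is underlying.
So 'night' = /mirav/.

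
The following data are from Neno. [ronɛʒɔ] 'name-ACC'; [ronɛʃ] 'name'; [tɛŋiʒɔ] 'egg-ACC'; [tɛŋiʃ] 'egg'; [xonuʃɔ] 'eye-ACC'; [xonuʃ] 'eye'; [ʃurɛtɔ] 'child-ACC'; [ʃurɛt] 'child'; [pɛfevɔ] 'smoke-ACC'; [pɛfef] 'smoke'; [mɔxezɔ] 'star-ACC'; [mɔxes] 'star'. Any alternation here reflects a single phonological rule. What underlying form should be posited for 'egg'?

The root 'egg' surfaces as [tɛŋiʒɔ] and [tɛŋiʃ], with a stem-final [ʒ] ~ [ʃ] alternation.
If /ʃ/ were underlying and a rule turned it into [ʒ] before the ACC suffix, 'eye' would also alternate; but it has [ʃ] in both [xonuʃɔ] and [xonuʃ].
So /ʒ/ is underlying, and a rule of word-final obstruent devoicing — voiced obstruents become voiceless word-finally — gives [ʃ].
Hence 'egg' is /tɛŋiʒ/ underlyingly.

/tɛŋiʒ/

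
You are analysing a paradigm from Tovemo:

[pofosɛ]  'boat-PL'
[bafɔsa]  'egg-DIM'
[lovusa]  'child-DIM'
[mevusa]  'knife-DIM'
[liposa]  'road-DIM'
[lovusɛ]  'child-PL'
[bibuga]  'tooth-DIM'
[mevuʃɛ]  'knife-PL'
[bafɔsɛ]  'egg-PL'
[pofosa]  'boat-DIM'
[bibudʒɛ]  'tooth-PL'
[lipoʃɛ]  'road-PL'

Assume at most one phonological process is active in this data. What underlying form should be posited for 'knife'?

'knife' shows [s] ~ [ʃ] at the end of the stem ([mevusa] vs [mevuʃɛ]).
If /s/ were underlying and a rule turned it into [ʃ] before the PL suffix, 'egg' would also alternate; but it has [s] in both [bafɔsa] and [bafɔsɛ].
The underlying segment must be /ʃ/; palato-alveolar /dʒ/ and /ʃ/ become [g] and [s] when no front vowel follows, yielding [s] there.

/mevuʃ/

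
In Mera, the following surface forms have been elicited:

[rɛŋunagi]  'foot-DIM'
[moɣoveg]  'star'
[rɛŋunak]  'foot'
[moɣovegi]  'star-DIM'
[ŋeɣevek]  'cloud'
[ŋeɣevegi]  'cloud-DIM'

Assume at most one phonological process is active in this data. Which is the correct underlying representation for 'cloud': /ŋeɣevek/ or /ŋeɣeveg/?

/ŋeɣevek/

The stem for 'cloud' ends in [k] in [ŋeɣevek] but [g] in [ŋeɣevegi].
Compare 'star', with invariant [g] in [moɣoveg] and [moɣovegi]: an analysis with underlying /g/ and a rule producing [k] in isolation would wrongly predict alternation here too.
So /k/ is underlying, and a rule of intervocalic voicing — voiceless stops become voiced between vowels — gives [g].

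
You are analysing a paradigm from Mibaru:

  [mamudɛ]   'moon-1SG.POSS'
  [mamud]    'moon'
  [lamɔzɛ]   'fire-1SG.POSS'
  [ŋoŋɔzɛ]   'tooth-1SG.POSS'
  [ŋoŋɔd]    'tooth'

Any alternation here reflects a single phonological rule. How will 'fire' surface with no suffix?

In [ŋoŋɔzɛ] and [ŋoŋɔd] the final segment of 'tooth' alternates: [z] ~ [d].
But 'moon' keeps [d] in both environments ([mamudɛ], [mamud]), so there is no rule changing /d/ to [z] before the 1SG.POSS suffix.
Therefore /z/ is basic and [d] is derived by word-final hardening (voiced fricatives become stops word-finally).
From [lamɔzɛ] the stem 'fire' is /lamɔz/; word-finally this yields [lamɔd].

[lamɔd]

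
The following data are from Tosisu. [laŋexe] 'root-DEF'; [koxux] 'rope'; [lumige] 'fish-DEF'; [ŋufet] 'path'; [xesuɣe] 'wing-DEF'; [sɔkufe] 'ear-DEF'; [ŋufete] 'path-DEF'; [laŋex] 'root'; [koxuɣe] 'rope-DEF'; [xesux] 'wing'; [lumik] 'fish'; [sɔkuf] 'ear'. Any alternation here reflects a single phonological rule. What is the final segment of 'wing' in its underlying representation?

The root 'wing' surfaces as [xesuɣe] and [xesux], with a stem-final [ɣ] ~ [x] alternation.
If /x/ were underlying and a rule turned it into [ɣ] before the DEF suffix, 'root' would also alternate; but it has [x] in both [laŋexe] and [laŋex].
The underlying segment must be /ɣ/; voiced obstruents become voiceless word-finally, yielding [x] there.

/ɣ/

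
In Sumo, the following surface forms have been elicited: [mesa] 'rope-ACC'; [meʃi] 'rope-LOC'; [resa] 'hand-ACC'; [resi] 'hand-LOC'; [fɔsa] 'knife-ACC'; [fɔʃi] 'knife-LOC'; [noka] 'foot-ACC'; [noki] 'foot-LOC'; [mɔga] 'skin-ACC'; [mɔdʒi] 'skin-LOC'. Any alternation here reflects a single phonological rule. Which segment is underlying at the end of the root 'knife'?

'knife' shows [s] ~ [ʃ] at the end of the stem ([fɔsa] vs [fɔʃi]).
If /s/ were underlying and a rule turned it into [ʃ] before the LOC suffix, 'hand' would also alternate; but it has [s] in both [resa] and [resi].
The alternation reflects depalatalization: palato-alveolar /dʒ/ and /ʃ/ become [g] and [s] when no front vowel follows. /ʃ/ is underlying.

/ʃ/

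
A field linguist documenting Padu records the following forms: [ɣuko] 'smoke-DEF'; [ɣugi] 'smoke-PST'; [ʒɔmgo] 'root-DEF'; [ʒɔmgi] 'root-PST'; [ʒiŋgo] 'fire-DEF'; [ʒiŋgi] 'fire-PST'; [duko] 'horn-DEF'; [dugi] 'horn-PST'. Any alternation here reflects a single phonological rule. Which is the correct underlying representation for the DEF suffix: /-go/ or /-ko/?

The DEF morpheme has two allomorphs, [-go] and [-ko].
By contrast the PST suffix keeps its initial [g] throughout — that segment must be underlying.
The DEF suffix is therefore /-ko/ underlyingly, with post-nasal voicing: voiceless stops become voiced after a nasal.

/-ko/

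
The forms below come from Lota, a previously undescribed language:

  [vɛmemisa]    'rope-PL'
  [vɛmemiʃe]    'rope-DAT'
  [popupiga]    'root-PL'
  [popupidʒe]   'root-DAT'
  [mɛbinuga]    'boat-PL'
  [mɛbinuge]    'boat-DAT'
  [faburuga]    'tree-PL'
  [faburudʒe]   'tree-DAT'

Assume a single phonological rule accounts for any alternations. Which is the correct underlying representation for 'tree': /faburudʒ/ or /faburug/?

The stem for 'tree' ends in [g] in [faburuga] but [dʒ] in [faburudʒe].
But 'boat' keeps [g] in both environments ([mɛbinuga], [mɛbinuge]), so there is no rule changing /g/ to [dʒ] before the DAT suffix.
So /dʒ/ is underlying, and a rule of depalatalization — palato-alveolar /dʒ/ and /ʃ/ become [g] and [s] when no front vowel follows — gives [g].

/faburudʒ/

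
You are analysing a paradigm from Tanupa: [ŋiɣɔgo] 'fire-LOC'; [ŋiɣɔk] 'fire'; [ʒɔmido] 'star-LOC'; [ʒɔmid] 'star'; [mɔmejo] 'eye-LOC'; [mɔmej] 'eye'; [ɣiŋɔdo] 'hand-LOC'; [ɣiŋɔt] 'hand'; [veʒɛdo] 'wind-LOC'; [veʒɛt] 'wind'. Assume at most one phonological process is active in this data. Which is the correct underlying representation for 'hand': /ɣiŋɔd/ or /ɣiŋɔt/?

/ɣiŋɔt/

The stem for 'hand' ends in [d] in [ɣiŋɔdo] but [t] in [ɣiŋɔt].
But 'star' keeps [d] in both environments ([ʒɔmido], [ʒɔmid]), so there is no rule changing /d/ to [t] in isolation.
So /t/ is underlying, and a rule of intervocalic voicing — voiceless stops become voiced between vowels — gives [d].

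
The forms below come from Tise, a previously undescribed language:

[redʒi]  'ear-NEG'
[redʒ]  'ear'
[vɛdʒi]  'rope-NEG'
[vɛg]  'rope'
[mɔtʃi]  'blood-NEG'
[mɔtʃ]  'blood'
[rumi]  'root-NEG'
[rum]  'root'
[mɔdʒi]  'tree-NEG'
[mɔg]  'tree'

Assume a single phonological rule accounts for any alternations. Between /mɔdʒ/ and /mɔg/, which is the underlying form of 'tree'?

/mɔg/

'tree' shows [dʒ] ~ [g] at the end of the stem ([mɔdʒi] vs [mɔg]).
If /dʒ/ were underlying and a rule turned it into [g] in isolation, 'ear' would also alternate; but it has [dʒ] in both [redʒi] and [redʒ].
The underlying segment must be /g/; /g/ becomes palato-alveolar [dʒ] before a front vowel, yielding [dʒ] there.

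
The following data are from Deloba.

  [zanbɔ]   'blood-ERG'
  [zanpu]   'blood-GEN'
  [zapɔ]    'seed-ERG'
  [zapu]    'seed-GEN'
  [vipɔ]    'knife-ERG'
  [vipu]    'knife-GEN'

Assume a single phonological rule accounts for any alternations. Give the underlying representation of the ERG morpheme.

/-bɔ/

The ERG morpheme has two allomorphs, [-bɔ] and [-pɔ].
By contrast the GEN suffix keeps its initial [p] throughout — that segment must be underlying.
The ERG suffix is therefore /-bɔ/ underlyingly, with post-vocalic devoicing: voiced stops become voiceless after a vowel.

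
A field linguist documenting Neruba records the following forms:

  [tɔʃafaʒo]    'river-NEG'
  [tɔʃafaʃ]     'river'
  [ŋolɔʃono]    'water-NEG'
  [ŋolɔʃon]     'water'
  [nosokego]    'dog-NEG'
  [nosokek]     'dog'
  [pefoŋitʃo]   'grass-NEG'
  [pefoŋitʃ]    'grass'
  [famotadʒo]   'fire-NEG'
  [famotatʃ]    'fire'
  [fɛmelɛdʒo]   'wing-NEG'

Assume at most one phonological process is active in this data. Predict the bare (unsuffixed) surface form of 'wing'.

The stem for 'fire' ends in [dʒ] in [famotadʒo] but [tʃ] in [famotatʃ].
Compare 'grass', with invariant [tʃ] in [pefoŋitʃo] and [pefoŋitʃ]: an analysis with underlying /tʃ/ and a rule producing [dʒ] before the NEG suffix would wrongly predict alternation here too.
Therefore /dʒ/ is basic and [tʃ] is derived by word-final obstruent devoicing (voiced obstruents become voiceless word-finally).
The one attested form of 'wing', [fɛmelɛdʒo], shows underlying /fɛmelɛdʒ/. Applying the same rule word-finally gives [fɛmelɛtʃ].

[fɛmelɛtʃ]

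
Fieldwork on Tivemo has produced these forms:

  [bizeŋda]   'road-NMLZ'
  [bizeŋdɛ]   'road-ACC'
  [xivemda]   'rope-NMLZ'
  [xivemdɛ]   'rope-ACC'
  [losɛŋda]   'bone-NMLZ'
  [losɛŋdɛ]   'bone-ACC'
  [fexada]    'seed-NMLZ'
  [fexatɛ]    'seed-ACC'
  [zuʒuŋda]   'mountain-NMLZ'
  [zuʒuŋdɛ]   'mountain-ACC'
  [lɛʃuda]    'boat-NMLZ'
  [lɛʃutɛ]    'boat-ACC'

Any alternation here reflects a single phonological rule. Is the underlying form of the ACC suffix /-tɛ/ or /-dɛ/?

The ACC suffix surfaces as [-dɛ] and [-tɛ], depending on the final segment of the stem.
The NMLZ suffix, which begins with [d], is invariant after every stem; so [d] is not altered by any rule here.
So the underlying form is /-tɛ/, and voiceless stops become voiced after a nasal.

/-tɛ/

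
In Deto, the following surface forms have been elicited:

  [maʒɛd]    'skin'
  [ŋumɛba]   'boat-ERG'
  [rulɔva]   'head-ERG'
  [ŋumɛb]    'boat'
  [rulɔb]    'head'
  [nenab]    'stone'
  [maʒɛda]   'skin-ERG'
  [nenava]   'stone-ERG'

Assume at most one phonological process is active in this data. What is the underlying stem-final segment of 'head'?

/v/

The stem for 'head' ends in [v] in [rulɔva] but [b] in [rulɔb].
Compare 'boat', with invariant [b] in [ŋumɛba] and [ŋumɛb]: an analysis with underlying /b/ and a rule producing [v] before the ERG suffix would wrongly predict alternation here too.
Therefore /v/ is basic and [b] is derived by word-final hardening (voiced fricatives become stops word-finally).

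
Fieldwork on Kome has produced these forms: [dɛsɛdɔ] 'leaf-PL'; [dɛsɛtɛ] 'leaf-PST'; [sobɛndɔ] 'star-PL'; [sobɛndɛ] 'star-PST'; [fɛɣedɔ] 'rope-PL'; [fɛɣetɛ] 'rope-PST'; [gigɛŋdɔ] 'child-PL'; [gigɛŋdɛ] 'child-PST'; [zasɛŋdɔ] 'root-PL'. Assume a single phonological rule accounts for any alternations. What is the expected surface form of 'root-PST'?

[zasɛŋdɛ]

The PST suffix surfaces as [-dɛ] and [-tɛ], depending on the final segment of the stem.
The PL suffix, which begins with [d], is invariant after every stem; so [d] is not altered by any rule here.
So the underlying form is /-tɛ/, and voiceless stops become voiced after a nasal.
After 'root', which ends in a nasal, the suffix surfaces as [-dɛ], giving [zasɛŋdɛ].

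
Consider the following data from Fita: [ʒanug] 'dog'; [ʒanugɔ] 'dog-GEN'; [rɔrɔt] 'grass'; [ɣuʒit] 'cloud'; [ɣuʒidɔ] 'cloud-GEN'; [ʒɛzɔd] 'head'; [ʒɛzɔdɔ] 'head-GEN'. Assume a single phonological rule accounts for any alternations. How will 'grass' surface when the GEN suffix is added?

[rɔrɔdɔ]

The stem for 'cloud' ends in [t] in [ɣuʒit] but [d] in [ɣuʒidɔ].
But 'head' keeps [d] in both environments ([ʒɛzɔd], [ʒɛzɔdɔ]), so there is no rule changing /d/ to [t] in isolation.
So /t/ is underlying, and a rule of intervocalic voicing — voiceless stops become voiced between vowels — gives [d].
The one attested form of 'grass', [rɔrɔt], shows underlying /rɔrɔt/. Applying the same rule between vowels gives [rɔrɔdɔ].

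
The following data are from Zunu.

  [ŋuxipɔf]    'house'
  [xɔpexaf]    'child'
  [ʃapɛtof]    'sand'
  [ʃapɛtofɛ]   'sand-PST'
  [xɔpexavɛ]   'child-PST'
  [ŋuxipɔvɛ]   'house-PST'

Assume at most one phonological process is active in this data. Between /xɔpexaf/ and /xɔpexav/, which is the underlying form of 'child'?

The root 'child' surfaces as [xɔpexaf] and [xɔpexavɛ], with a stem-final [f] ~ [v] alternation.
The stem 'sand' ([ʃapɛtof], [ʃapɛtofɛ]) shows [f] unchanged in both environments, so [f] cannot be basic with [v] derived before the PST suffix.
Therefore /v/ is basic and [f] is derived by word-final obstruent devoicing (voiced obstruents become voiceless word-finally).

/xɔpexav/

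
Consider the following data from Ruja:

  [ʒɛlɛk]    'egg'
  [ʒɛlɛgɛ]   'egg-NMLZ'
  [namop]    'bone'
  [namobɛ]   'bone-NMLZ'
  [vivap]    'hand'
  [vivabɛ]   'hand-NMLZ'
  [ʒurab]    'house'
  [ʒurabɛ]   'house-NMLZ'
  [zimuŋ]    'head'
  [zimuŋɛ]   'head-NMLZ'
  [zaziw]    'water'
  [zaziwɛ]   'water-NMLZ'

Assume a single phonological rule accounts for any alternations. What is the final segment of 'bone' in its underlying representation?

In [namop] and [namobɛ] the final segment of 'bone' alternates: [p] ~ [b].
The stem 'house' ([ʒurab], [ʒurabɛ]) shows [b] unchanged in both environments, so [b] cannot be basic with [p] derived in isolation.
The alternation reflects intervocalic voicing: voiceless stops become voiced between vowels. /p/ is underlying.

/p/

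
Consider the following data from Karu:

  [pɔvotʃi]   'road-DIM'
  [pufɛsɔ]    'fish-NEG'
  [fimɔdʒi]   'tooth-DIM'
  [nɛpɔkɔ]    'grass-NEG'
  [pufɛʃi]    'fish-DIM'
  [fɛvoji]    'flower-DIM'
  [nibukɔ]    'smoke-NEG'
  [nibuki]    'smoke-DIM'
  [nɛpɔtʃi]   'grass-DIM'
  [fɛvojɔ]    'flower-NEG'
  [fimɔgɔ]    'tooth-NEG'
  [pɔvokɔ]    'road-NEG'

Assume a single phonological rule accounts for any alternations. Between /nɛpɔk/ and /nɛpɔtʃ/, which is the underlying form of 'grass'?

/nɛpɔtʃ/

In [nɛpɔtʃi] and [nɛpɔkɔ] the final segment of 'grass' alternates: [tʃ] ~ [k].
But 'smoke' keeps [k] in both environments ([nibuki], [nibukɔ]), so there is no rule changing /k/ to [tʃ] before the DIM suffix.
The underlying segment must be /tʃ/; palato-alveolar /tʃ/, /dʒ/ and /ʃ/ become [k], [g] and [s] when no front vowel follows, yielding [k] there.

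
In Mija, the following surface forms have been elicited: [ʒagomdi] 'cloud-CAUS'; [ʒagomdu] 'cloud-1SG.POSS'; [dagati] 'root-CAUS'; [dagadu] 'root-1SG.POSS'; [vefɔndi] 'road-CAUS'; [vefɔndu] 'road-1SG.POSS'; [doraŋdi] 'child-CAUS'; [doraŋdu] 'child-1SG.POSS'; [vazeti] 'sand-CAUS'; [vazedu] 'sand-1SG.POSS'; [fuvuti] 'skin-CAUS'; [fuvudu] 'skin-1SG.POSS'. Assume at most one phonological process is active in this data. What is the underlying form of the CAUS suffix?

/-ti/

The CAUS suffix surfaces as [-di] and [-ti], depending on the final segment of the stem.
The 1SG.POSS suffix, which begins with [d], is invariant after every stem; so [d] is not altered by any rule here.
So the underlying form is /-ti/, and voiceless stops become voiced after a nasal.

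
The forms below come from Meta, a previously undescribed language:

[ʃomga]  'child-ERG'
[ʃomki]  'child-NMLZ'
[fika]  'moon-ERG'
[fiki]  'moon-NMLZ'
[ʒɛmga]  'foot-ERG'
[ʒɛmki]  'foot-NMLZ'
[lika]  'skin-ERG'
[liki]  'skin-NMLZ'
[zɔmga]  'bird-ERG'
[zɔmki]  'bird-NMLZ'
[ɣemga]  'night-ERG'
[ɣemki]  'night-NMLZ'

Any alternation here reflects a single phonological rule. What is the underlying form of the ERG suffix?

/-ga/

The ERG morpheme has two allomorphs, [-ga] and [-ka].
By contrast the NMLZ suffix keeps its initial [k] throughout — that segment must be underlying.
So the underlying form is /-ga/, and voiced stops become voiceless after a vowel.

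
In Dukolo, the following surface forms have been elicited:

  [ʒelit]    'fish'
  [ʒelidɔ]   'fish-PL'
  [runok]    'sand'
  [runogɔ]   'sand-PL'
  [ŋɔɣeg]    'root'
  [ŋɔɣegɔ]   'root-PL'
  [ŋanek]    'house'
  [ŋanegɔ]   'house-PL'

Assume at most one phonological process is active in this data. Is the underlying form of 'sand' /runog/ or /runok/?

/runok/

The stem for 'sand' ends in [k] in [runok] but [g] in [runogɔ].
The stem 'root' ([ŋɔɣeg], [ŋɔɣegɔ]) shows [g] unchanged in both environments, so [g] cannot be basic with [k] derived in isolation.
The underlying segment must be /k/; voiceless stops become voiced between vowels, yielding [g] there.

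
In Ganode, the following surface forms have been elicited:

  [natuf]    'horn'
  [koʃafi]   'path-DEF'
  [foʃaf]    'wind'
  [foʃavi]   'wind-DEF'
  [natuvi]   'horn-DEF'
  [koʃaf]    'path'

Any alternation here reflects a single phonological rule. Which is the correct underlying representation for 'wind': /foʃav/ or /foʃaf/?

/foʃav/

'wind' shows [f] ~ [v] at the end of the stem ([foʃaf] vs [foʃavi]).
If /f/ were underlying and a rule turned it into [v] before the DEF suffix, 'path' would also alternate; but it has [f] in both [koʃaf] and [koʃafi].
The underlying segment must be /v/; voiced obstruents become voiceless word-finally, yielding [f] there.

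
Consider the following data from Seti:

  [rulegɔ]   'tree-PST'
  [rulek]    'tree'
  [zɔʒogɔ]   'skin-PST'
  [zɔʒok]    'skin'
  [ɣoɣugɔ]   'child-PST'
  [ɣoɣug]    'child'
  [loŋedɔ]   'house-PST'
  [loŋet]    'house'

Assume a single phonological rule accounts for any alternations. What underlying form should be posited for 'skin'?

'skin' shows [g] ~ [k] at the end of the stem ([zɔʒogɔ] vs [zɔʒok]).
The stem 'child' ([ɣoɣugɔ], [ɣoɣug]) shows [g] unchanged in both environments, so [g] cannot be basic with [k] derived in isolation.
Therefore /k/ is basic and [g] is derived by intervocalic voicing (voiceless stops become voiced between vowels).

/zɔʒok/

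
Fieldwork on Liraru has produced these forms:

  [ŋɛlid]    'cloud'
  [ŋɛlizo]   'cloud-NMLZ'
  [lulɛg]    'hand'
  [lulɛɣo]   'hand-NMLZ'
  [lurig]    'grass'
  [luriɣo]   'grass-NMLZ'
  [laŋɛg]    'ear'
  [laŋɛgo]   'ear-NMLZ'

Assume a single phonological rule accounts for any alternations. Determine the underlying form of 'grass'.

'grass' shows [g] ~ [ɣ] at the end of the stem ([lurig] vs [luriɣo]).
The stem 'ear' ([laŋɛg], [laŋɛgo]) shows [g] unchanged in both environments, so [g] cannot be basic with [ɣ] derived before the NMLZ suffix.
Therefore /ɣ/ is basic and [g] is derived by word-final hardening (voiced fricatives become stops word-finally).

/luriɣ/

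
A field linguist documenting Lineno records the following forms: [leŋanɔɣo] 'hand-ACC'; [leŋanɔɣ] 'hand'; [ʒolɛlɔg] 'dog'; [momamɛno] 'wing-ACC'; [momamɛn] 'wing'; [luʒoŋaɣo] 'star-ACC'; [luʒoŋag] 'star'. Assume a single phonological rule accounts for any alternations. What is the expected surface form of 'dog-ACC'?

[ʒolɛlɔɣo]

The root 'star' surfaces as [luʒoŋaɣo] and [luʒoŋag], with a stem-final [ɣ] ~ [g] alternation.
If /ɣ/ were underlying and a rule turned it into [g] in isolation, 'hand' would also alternate; but it has [ɣ] in both [leŋanɔɣo] and [leŋanɔɣ].
Therefore /g/ is basic and [ɣ] is derived by intervocalic spirantization (voiced stops become fricatives between vowels).
From [ʒolɛlɔg] the stem 'dog' is /ʒolɛlɔg/; between vowels this yields [ʒolɛlɔɣo].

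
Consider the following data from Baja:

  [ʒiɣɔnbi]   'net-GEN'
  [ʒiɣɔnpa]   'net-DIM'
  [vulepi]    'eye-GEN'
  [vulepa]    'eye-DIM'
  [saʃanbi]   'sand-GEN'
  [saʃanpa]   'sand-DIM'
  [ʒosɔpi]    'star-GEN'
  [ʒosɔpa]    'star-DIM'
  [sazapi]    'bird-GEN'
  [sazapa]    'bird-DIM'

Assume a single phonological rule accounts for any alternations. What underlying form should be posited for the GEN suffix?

The GEN suffix surfaces as [-bi] and [-pi], depending on the final segment of the stem.
By contrast the DIM suffix keeps its initial [p] throughout — that segment must be underlying.
The GEN suffix is therefore /-bi/ underlyingly, with post-vocalic devoicing: voiced stops become voiceless after a vowel.

/-bi/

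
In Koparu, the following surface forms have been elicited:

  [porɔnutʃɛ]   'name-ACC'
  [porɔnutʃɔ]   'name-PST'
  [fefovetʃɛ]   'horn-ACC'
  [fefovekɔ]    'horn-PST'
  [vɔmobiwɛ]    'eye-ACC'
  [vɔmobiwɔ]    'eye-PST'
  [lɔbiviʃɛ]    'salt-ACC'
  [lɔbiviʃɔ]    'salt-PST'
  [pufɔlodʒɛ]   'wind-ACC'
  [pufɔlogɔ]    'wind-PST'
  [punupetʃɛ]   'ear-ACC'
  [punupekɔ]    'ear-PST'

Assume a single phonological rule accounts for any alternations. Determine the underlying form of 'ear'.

/punupek/

'ear' shows [tʃ] ~ [k] at the end of the stem ([punupetʃɛ] vs [punupekɔ]).
If /tʃ/ were underlying and a rule turned it into [k] before the PST suffix, 'name' would also alternate; but it has [tʃ] in both [porɔnutʃɛ] and [porɔnutʃɔ].
The alternation reflects palatalization before a front vowel: /k/ and /g/ become palato-alveolar [tʃ] and [dʒ] before a front vowel. /k/ is underlying.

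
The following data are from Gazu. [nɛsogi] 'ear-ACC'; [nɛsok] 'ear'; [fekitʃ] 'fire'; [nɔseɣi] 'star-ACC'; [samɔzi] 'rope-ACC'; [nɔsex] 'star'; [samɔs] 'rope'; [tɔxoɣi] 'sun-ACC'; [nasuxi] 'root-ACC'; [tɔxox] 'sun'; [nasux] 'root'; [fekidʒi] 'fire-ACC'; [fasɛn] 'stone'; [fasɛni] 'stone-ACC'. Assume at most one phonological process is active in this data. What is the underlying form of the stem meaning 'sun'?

'sun' shows [x] ~ [ɣ] at the end of the stem ([tɔxox] vs [tɔxoɣi]).
But 'root' keeps [x] in both environments ([nasux], [nasuxi]), so there is no rule changing /x/ to [ɣ] before the ACC suffix.
Therefore /ɣ/ is basic and [x] is derived by word-final obstruent devoicing (voiced obstruents become voiceless word-finally).

/tɔxoɣ/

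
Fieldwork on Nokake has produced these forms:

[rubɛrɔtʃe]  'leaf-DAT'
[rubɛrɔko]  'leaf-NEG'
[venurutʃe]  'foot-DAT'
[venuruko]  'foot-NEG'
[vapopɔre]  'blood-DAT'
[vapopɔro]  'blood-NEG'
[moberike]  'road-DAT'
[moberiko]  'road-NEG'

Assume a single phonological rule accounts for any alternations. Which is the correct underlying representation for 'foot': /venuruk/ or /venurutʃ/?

/venurutʃ/

The stem for 'foot' ends in [tʃ] in [venurutʃe] but [k] in [venuruko].
But 'road' keeps [k] in both environments ([moberike], [moberiko]), so there is no rule changing /k/ to [tʃ] before the DAT suffix.
Therefore /tʃ/ is basic and [k] is derived by depalatalization (palato-alveolar /tʃ/ becomes [k] when no front vowel follows).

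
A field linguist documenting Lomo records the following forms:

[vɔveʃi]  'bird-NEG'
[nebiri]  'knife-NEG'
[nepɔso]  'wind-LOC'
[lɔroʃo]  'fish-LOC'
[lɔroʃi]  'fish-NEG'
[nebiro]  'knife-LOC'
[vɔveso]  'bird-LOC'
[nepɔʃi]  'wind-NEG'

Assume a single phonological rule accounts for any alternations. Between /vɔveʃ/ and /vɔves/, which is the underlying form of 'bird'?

/vɔves/

The stem for 'bird' ends in [s] in [vɔveso] but [ʃ] in [vɔveʃi].
The stem 'fish' ([lɔroʃo], [lɔroʃi]) shows [ʃ] unchanged in both environments, so [ʃ] cannot be basic with [s] derived before the LOC suffix.
The alternation reflects palatalization before a front vowel: /s/ becomes palato-alveolar [ʃ] before a front vowel. /s/ is underlying.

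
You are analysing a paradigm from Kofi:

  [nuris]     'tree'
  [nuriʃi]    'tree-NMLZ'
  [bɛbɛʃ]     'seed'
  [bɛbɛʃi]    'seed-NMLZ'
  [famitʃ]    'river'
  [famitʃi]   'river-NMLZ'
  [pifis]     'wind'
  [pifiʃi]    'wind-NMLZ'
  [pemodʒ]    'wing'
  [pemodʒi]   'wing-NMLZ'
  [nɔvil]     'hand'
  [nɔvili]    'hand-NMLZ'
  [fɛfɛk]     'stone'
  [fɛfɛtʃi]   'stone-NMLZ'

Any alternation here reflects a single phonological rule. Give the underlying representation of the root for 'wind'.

/pifis/

In [pifis] and [pifiʃi] the final segment of 'wind' alternates: [s] ~ [ʃ].
Compare 'seed', with invariant [ʃ] in [bɛbɛʃ] and [bɛbɛʃi]: an analysis with underlying /ʃ/ and a rule producing [s] in isolation would wrongly predict alternation here too.
The underlying segment must be /s/; /k/ and /s/ become palato-alveolar [tʃ] and [ʃ] before a front vowel, yielding [ʃ] there.
Hence 'wind' is /pifis/ underlyingly.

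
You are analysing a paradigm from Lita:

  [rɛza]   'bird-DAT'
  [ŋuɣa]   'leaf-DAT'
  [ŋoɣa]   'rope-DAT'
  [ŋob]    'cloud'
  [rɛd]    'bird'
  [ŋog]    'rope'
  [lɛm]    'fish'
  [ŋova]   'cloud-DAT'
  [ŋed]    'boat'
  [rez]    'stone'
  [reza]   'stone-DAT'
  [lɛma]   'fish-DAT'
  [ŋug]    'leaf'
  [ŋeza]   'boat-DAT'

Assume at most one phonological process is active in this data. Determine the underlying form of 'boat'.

In [ŋed] and [ŋeza] the final segment of 'boat' alternates: [d] ~ [z].
The stem 'stone' ([rez], [reza]) shows [z] unchanged in both environments, so [z] cannot be basic with [d] derived in isolation.
Therefore /d/ is basic and [z] is derived by intervocalic spirantization (voiced stops become fricatives between vowels).

/ŋed/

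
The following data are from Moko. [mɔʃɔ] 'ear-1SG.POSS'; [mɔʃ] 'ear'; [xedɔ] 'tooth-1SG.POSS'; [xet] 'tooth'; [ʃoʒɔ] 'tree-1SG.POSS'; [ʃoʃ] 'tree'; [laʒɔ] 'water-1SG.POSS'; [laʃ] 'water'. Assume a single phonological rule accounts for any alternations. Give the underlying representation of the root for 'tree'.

'tree' shows [ʒ] ~ [ʃ] at the end of the stem ([ʃoʒɔ] vs [ʃoʃ]).
If /ʃ/ were underlying and a rule turned it into [ʒ] before the 1SG.POSS suffix, 'ear' would also alternate; but it has [ʃ] in both [mɔʃɔ] and [mɔʃ].
The alternation reflects word-final obstruent devoicing: voiced obstruents become voiceless word-finally. /ʒ/ is underlying.
Hence 'tree' is /ʃoʒ/ underlyingly.

/ʃoʒ/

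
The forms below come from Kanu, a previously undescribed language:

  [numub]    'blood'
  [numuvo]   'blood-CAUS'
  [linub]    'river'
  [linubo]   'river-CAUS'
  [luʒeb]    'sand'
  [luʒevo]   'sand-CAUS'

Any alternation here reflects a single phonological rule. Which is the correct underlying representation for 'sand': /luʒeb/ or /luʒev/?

/luʒev/

In [luʒeb] and [luʒevo] the final segment of 'sand' alternates: [b] ~ [v].
The stem 'river' ([linub], [linubo]) shows [b] unchanged in both environments, so [b] cannot be basic with [v] derived before the CAUS suffix.
The alternation reflects word-final hardening: voiced fricatives become stops word-finally. /v/ is underlying.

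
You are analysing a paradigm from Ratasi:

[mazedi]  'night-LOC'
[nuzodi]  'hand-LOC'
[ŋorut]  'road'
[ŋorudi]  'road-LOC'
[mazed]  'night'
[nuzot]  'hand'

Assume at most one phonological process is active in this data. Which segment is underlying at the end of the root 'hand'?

The root 'hand' surfaces as [nuzodi] and [nuzot], with a stem-final [d] ~ [t] alternation.
But 'night' keeps [d] in both environments ([mazedi], [mazed]), so there is no rule changing /d/ to [t] in isolation.
Therefore /t/ is basic and [d] is derived by intervocalic voicing (voiceless stops become voiced between vowels).

/t/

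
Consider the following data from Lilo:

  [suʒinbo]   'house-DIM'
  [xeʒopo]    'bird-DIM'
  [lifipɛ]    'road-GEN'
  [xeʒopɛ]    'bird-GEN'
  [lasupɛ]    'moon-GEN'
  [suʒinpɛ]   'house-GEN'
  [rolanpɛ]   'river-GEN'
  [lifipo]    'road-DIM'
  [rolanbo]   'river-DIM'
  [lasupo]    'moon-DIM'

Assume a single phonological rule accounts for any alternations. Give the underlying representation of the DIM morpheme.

/-bo/

The DIM morpheme has two allomorphs, [-bo] and [-po].
The GEN suffix, which begins with [p], is invariant after every stem; so [p] is not altered by any rule here.
So the underlying form is /-bo/, and voiced stops become voiceless after a vowel.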